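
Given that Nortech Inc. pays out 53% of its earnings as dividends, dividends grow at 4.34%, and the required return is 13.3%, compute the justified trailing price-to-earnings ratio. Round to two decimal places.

Justified trailing P/E = b(1+g)/(r−g) = 0.53×(1+0.0434)/(0.133−0.0434) = 6.1719

6.17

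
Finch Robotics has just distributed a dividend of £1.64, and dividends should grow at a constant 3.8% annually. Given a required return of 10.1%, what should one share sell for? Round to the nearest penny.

Gordon growth model: P₀ = D₁/(r − g). D₁ = 1.64 × (1 + 0.038) = 1.7023.
P₀ = 1.7023 / (0.101 − 0.038) = 1.7023 / 0.063 = 27.0210

£27.02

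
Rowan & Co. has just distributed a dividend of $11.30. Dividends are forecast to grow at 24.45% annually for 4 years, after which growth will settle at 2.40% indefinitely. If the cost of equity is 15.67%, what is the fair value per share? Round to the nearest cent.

Two-stage DDM. Project D₁…D_4 at 0.2445, terminal growth 0.024, discount at r = 0.1567.
D_1 = 14.0629
D_2 = 17.5012
D_3 = 21.7803
D_4 = 27.1055
Terminal value at t=4: TV = D_5/(r−g) = 27.7561/(0.1567−0.024) = 209.1641
P₀ = 14.0629/(1+0.1567)^1 + 17.5012/(1+0.1567)^2 + 21.7803/(1+0.1567)^3 + 27.1055/(1+0.1567)^4 + 209.1641/(1+0.1567)^4 = 171.2969

$171.30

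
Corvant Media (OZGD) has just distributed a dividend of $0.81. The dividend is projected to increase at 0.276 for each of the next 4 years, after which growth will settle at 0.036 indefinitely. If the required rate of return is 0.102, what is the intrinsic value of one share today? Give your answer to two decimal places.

$27.59

Two-stage DDM. Project D₁…D_4 at 0.276, terminal growth 0.036, discount at r = 0.102.
D_1 = 1.0336
D_2 = 1.3188
D_3 = 1.6828
D_4 = 2.1473
Terminal value at t=4: TV = D_5/(r−g) = 2.2246/(0.102−0.036) = 33.7057
P₀ = 1.0336/(1+0.102)^1 + 1.3188/(1+0.102)^2 + 1.6828/(1+0.102)^3 + 2.1473/(1+0.102)^4 + 33.7057/(1+0.102)^4 = 27.5921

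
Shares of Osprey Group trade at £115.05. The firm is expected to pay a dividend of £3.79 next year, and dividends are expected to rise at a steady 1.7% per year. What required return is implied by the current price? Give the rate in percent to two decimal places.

4.99%

Rearranging the constant-growth DDM: r = D₁/P₀ + g.
r = 3.7900 / 115.05 + 0.017 = 0.03294 + 0.017 = 0.04994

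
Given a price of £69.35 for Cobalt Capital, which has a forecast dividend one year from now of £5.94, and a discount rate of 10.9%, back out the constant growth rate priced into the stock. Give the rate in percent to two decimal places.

2.33%

From P₀ = D₁/(r − g), the implied growth is g = r − D₁/P₀.
g = 0.109 − 5.94/69.35 = 0.109 − 0.08565 = 0.02335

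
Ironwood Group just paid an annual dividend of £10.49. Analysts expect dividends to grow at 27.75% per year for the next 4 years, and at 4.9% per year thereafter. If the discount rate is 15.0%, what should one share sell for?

Two-stage DDM. Project D₁…D_4 at 0.2775, terminal growth 0.049, discount at r = 0.15.
D_1 = 13.4010
D_2 = 17.1197
D_3 = 21.8705
D_4 = 27.9395
Terminal value at t=4: TV = D_5/(r−g) = 29.3086/(0.15−0.049) = 290.1838
P₀ = 13.4010/(1+0.15)^1 + 17.1197/(1+0.15)^2 + 21.8705/(1+0.15)^3 + 27.9395/(1+0.15)^4 + 290.1838/(1+0.15)^4 = 220.8663

£220.87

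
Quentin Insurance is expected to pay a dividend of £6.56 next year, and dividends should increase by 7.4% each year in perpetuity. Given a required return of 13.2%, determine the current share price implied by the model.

£113.10

Gordon growth model: P₀ = D₁/(r − g), with D₁ = 6.56 given directly.
P₀ = 6.5600 / (0.132 − 0.074) = 6.5600 / 0.058 = 113.1034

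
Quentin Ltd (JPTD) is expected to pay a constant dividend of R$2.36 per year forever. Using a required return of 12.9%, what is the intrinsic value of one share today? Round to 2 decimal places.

R$18.29

Zero-growth DDM (perpetuity): P₀ = D/r = 2.36 / 0.129 = 18.2946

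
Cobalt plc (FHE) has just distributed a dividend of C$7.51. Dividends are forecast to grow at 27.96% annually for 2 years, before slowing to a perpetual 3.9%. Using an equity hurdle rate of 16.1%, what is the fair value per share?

C$95.09

Two-stage DDM. Project D₁…D_2 at 0.2796, terminal growth 0.039, discount at r = 0.161.
D_1 = 9.6098
D_2 = 12.2967
Terminal value at t=2: TV = D_3/(r−g) = 12.7763/(0.161−0.039) = 104.7235
P₀ = 9.6098/(1+0.161)^1 + 12.2967/(1+0.161)^2 + 104.7235/(1+0.161)^2 = 95.0925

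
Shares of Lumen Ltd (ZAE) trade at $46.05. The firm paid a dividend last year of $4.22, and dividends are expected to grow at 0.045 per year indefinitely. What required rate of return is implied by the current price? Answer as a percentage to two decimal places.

14.08%

Rearranging the constant-growth DDM: r = D₁/P₀ + g.
D₁ = 4.22 × (1 + 0.045) = 4.4099.
r = 4.4099 / 46.05 + 0.045 = 0.09576 + 0.045 = 0.14076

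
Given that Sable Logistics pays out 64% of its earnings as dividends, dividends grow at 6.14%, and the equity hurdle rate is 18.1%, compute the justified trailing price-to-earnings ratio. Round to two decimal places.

Justified trailing P/E = b(1+g)/(r−g) = 0.64×(1+0.0614)/(0.181−0.0614) = 5.6797

5.68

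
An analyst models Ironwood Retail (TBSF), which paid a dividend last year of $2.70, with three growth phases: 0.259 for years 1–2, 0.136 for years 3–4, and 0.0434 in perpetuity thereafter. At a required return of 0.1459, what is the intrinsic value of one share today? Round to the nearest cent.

$45.27

Three-stage DDM. Project D₁…D_4; terminal Gordon value at t=4 with g = 0.0434; discount at r = 0.1459.
D_1 = 3.3993
D_2 = 4.2797
D_3 = 4.8618
D_4 = 5.5230
TV_4 = 5.7627/(0.1459−0.0434) = 56.2210
P₀ = Σ Dₜ/(1+r)ᵗ + TV_4/(1+r)^4 = 45.2672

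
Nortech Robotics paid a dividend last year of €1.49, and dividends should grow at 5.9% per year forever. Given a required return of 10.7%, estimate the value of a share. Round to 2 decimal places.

€32.87

Gordon growth model: P₀ = D₁/(r − g). D₁ = 1.49 × (1 + 0.059) = 1.5779.
P₀ = 1.5779 / (0.107 − 0.059) = 1.5779 / 0.048 = 32.8731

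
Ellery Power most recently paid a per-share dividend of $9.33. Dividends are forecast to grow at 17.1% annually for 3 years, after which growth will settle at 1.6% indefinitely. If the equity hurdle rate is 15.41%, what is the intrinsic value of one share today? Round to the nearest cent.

$100.52

Two-stage DDM. Project D₁…D_3 at 0.171, terminal growth 0.016, discount at r = 0.1541.
D_1 = 10.9254
D_2 = 12.7937
D_3 = 14.9814
Terminal value at t=3: TV = D_4/(r−g) = 15.2211/(0.1541−0.016) = 110.2180
P₀ = 10.9254/(1+0.1541)^1 + 12.7937/(1+0.1541)^2 + 14.9814/(1+0.1541)^3 + 110.2180/(1+0.1541)^3 = 100.5182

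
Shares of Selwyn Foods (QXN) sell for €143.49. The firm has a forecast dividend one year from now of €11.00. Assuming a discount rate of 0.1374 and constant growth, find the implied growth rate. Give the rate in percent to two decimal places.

6.07%

From P₀ = D₁/(r − g), the implied growth is g = r − D₁/P₀.
g = 0.1374 − 11.00/143.49 = 0.1374 − 0.07666 = 0.06074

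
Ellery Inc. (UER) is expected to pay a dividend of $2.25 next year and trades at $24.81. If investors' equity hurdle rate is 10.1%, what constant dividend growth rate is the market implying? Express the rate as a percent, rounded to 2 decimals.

From P₀ = D₁/(r − g), the implied growth is g = r − D₁/P₀.
g = 0.101 − 2.25/24.81 = 0.101 − 0.09069 = 0.01031

1.03%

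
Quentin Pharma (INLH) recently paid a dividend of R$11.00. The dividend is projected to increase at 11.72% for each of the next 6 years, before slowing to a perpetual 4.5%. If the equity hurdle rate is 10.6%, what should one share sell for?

R$268.57

Two-stage DDM. Project D₁…D_6 at 0.1172, terminal growth 0.045, discount at r = 0.106.
D_1 = 12.2892
D_2 = 13.7295
D_3 = 15.3386
D_4 = 17.1363
D_5 = 19.1446
D_6 = 21.3884
Terminal value at t=6: TV = D_7/(r−g) = 22.3509/(0.106−0.045) = 366.4078
P₀ = 12.2892/(1+0.106)^1 + 13.7295/(1+0.106)^2 + 15.3386/(1+0.106)^3 + 17.1363/(1+0.106)^4 + 19.1446/(1+0.106)^5 + 21.3884/(1+0.106)^6 + 366.4078/(1+0.106)^6 = 268.5652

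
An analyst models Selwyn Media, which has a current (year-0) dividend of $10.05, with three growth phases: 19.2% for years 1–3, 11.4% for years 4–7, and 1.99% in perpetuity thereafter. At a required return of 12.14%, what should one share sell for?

$199.71

Three-stage DDM. Project D₁…D_7; terminal Gordon value at t=7 with g = 0.0199; discount at r = 0.1214.
D_1 = 11.9796
D_2 = 14.2797
D_3 = 17.0214
D_4 = 18.9618
D_5 = 21.1235
D_6 = 23.5315
D_7 = 26.2141
TV_7 = 26.7358/(0.1214−0.0199) = 263.4069
P₀ = Σ Dₜ/(1+r)ᵗ + TV_7/(1+r)^7 = 199.7121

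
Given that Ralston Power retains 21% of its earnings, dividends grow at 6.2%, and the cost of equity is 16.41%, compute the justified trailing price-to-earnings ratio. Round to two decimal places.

8.22

Payout ratio b = 1 − 0.21 = 0.79.
Justified trailing P/E = b(1+g)/(r−g) = 0.79×(1+0.062)/(0.1641−0.062) = 8.2172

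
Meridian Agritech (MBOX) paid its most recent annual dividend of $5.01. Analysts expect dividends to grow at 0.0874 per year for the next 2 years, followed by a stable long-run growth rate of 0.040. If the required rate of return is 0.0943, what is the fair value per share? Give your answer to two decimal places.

Two-stage DDM. Project D₁…D_2 at 0.0874, terminal growth 0.04, discount at r = 0.0943.
D_1 = 5.4479
D_2 = 5.9240
Terminal value at t=2: TV = D_3/(r−g) = 6.1610/(0.0943−0.04) = 113.4619
P₀ = 5.4479/(1+0.0943)^1 + 5.9240/(1+0.0943)^2 + 113.4619/(1+0.0943)^2 = 104.6750

$104.67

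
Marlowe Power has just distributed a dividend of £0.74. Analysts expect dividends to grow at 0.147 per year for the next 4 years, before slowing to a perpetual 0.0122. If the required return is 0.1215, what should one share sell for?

£10.63

Two-stage DDM. Project D₁…D_4 at 0.147, terminal growth 0.0122, discount at r = 0.1215.
D_1 = 0.8488
D_2 = 0.9736
D_3 = 1.1167
D_4 = 1.2808
Terminal value at t=4: TV = D_5/(r−g) = 1.2964/(0.1215−0.0122) = 11.8613
P₀ = 0.8488/(1+0.1215)^1 + 0.9736/(1+0.1215)^2 + 1.1167/(1+0.1215)^3 + 1.2808/(1+0.1215)^4 + 11.8613/(1+0.1215)^4 = 10.6299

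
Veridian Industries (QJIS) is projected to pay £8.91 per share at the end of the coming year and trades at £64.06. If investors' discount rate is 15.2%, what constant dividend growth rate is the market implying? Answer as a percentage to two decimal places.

From P₀ = D₁/(r − g), the implied growth is g = r − D₁/P₀.
g = 0.152 − 8.91/64.06 = 0.152 − 0.13909 = 0.01291

1.29%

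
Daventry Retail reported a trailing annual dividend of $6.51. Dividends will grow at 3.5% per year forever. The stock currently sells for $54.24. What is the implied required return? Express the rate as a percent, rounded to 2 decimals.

Rearranging the constant-growth DDM: r = D₁/P₀ + g.
D₁ = 6.51 × (1 + 0.035) = 6.7378.
r = 6.7378 / 54.24 + 0.035 = 0.12422 + 0.035 = 0.15922

15.92%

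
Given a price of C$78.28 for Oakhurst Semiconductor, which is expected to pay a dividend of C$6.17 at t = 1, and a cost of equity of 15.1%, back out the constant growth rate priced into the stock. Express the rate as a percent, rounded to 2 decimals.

From P₀ = D₁/(r − g), the implied growth is g = r − D₁/P₀.
g = 0.151 − 6.17/78.28 = 0.151 − 0.07882 = 0.07218

7.22%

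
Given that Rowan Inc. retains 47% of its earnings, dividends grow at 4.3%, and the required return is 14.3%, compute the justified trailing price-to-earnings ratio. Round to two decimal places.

Payout ratio b = 1 − 0.47 = 0.53.
Justified trailing P/E = b(1+g)/(r−g) = 0.53×(1+0.043)/(0.143−0.043) = 5.5279

5.53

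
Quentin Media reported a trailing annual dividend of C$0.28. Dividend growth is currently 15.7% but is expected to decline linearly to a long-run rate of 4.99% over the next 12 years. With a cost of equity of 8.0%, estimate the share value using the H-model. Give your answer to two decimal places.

C$15.74

H-model: P₀ = D₀[(1+g_L) + H(g_S−g_L)]/(r−g_L), with H = 12/2 = 6.
P₀ = 0.28 × [(1+0.0499) + 6×(0.157−0.0499)] / (0.08−0.0499)
   = 0.28 × 1.6925 / 0.0301 = 15.7442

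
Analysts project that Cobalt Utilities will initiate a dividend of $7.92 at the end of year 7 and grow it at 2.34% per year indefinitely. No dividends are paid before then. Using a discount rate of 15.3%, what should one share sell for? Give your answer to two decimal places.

Deferred-dividend DDM. At t=6 the remaining stream is a growing perpetuity with first payment D_7 = 7.92.
V_6 = D_7/(r−g) = 7.92/(0.153−0.0234) = 61.1111
P₀ = V_6/(1+r)^6 = 61.1111/(1+0.153)^6 = 26.0102

$26.01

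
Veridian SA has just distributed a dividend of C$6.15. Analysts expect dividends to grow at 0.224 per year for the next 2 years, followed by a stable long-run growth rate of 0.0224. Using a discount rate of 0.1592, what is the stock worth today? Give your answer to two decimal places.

C$64.60

Two-stage DDM. Project D₁…D_2 at 0.224, terminal growth 0.0224, discount at r = 0.1592.
D_1 = 7.5276
D_2 = 9.2138
Terminal value at t=2: TV = D_3/(r−g) = 9.4202/(0.1592−0.0224) = 68.8609
P₀ = 7.5276/(1+0.1592)^1 + 9.2138/(1+0.1592)^2 + 68.8609/(1+0.1592)^2 = 64.5961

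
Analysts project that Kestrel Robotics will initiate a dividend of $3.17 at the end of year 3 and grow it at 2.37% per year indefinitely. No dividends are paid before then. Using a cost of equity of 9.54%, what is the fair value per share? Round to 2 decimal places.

Deferred-dividend DDM. At t=2 the remaining stream is a growing perpetuity with first payment D_3 = 3.17.
V_2 = D_3/(r−g) = 3.17/(0.0954−0.0237) = 44.2120
P₀ = V_2/(1+r)^2 = 44.2120/(1+0.0954)^2 = 36.8464

$36.85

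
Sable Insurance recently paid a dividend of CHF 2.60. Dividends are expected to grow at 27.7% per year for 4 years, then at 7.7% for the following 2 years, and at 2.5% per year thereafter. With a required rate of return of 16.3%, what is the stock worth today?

Three-stage DDM. Project D₁…D_6; terminal Gordon value at t=6 with g = 0.025; discount at r = 0.163.
D_1 = 3.3202
D_2 = 4.2399
D_3 = 5.4143
D_4 = 6.9141
D_5 = 7.4465
D_6 = 8.0199
TV_6 = 8.2204/(0.163−0.025) = 59.5680
P₀ = Σ Dₜ/(1+r)ᵗ + TV_6/(1+r)^6 = 44.0251

CHF 44.03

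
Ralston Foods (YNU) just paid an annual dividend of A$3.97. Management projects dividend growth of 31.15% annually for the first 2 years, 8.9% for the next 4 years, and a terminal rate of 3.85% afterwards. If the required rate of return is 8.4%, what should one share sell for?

A$169.23

Three-stage DDM. Project D₁…D_6; terminal Gordon value at t=6 with g = 0.0385; discount at r = 0.084.
D_1 = 5.2067
D_2 = 6.8285
D_3 = 7.4363
D_4 = 8.0981
D_5 = 8.8188
D_6 = 9.6037
TV_6 = 9.9734/(0.084−0.0385) = 219.1966
P₀ = Σ Dₜ/(1+r)ᵗ + TV_6/(1+r)^6 = 169.2295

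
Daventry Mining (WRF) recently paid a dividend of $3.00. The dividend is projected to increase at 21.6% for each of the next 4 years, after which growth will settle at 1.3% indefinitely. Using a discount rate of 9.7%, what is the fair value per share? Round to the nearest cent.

$70.25

Two-stage DDM. Project D₁…D_4 at 0.216, terminal growth 0.013, discount at r = 0.097.
D_1 = 3.6480
D_2 = 4.4360
D_3 = 5.3941
D_4 = 6.5593
Terminal value at t=4: TV = D_5/(r−g) = 6.6445/(0.097−0.013) = 79.1017
P₀ = 3.6480/(1+0.097)^1 + 4.4360/(1+0.097)^2 + 5.3941/(1+0.097)^3 + 6.5593/(1+0.097)^4 + 79.1017/(1+0.097)^4 = 70.2479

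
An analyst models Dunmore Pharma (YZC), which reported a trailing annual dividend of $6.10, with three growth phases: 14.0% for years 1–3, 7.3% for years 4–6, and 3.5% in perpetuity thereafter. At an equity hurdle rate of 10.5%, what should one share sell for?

Three-stage DDM. Project D₁…D_6; terminal Gordon value at t=6 with g = 0.035; discount at r = 0.105.
D_1 = 6.9540
D_2 = 7.9276
D_3 = 9.0374
D_4 = 9.6971
D_5 = 10.4050
D_6 = 11.1646
TV_6 = 11.5554/(0.105−0.035) = 165.0767
P₀ = Σ Dₜ/(1+r)ᵗ + TV_6/(1+r)^6 = 129.1171

$129.12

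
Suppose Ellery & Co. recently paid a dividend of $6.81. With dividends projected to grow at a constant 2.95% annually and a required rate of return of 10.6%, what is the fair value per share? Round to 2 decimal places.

Gordon growth model: P₀ = D₁/(r − g). D₁ = 6.81 × (1 + 0.0295) = 7.0109.
P₀ = 7.0109 / (0.106 − 0.0295) = 7.0109 / 0.0765 = 91.6457

$91.65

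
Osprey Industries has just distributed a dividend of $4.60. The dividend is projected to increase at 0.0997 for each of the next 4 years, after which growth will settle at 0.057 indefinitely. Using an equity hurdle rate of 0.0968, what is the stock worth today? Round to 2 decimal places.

$141.98

Two-stage DDM. Project D₁…D_4 at 0.0997, terminal growth 0.057, discount at r = 0.0968.
D_1 = 5.0586
D_2 = 5.5630
D_3 = 6.1176
D_4 = 6.7275
Terminal value at t=4: TV = D_5/(r−g) = 7.1110/(0.0968−0.057) = 178.6679
P₀ = 5.0586/(1+0.0968)^1 + 5.5630/(1+0.0968)^2 + 6.1176/(1+0.0968)^3 + 6.7275/(1+0.0968)^4 + 178.6679/(1+0.0968)^4 = 141.9850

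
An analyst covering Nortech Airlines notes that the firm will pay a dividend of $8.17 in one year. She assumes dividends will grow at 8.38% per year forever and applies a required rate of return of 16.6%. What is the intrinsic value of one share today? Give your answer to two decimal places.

Gordon growth model: P₀ = D₁/(r − g), with D₁ = 8.17 given directly.
P₀ = 8.1700 / (0.166 − 0.0838) = 8.1700 / 0.0822 = 99.3917

$99.39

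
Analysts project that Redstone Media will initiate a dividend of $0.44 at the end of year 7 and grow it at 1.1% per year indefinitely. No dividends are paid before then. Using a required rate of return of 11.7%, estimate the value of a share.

$2.14

Deferred-dividend DDM. At t=6 the remaining stream is a growing perpetuity with first payment D_7 = 0.44.
V_6 = D_7/(r−g) = 0.44/(0.117−0.011) = 4.1509
P₀ = V_6/(1+r)^6 = 4.1509/(1+0.117)^6 = 2.1371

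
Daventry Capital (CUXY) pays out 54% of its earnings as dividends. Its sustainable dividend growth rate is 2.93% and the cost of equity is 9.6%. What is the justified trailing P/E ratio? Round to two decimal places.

8.33

Justified trailing P/E = b(1+g)/(r−g) = 0.54×(1+0.0293)/(0.096−0.0293) = 8.3332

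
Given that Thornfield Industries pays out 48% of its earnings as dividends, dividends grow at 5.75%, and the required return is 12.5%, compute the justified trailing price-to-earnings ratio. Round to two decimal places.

Justified trailing P/E = b(1+g)/(r−g) = 0.48×(1+0.0575)/(0.125−0.0575) = 7.5200

7.52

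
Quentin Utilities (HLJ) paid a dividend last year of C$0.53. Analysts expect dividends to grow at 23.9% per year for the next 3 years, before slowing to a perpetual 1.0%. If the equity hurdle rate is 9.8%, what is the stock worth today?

C$10.77

Two-stage DDM. Project D₁…D_3 at 0.239, terminal growth 0.01, discount at r = 0.098.
D_1 = 0.6567
D_2 = 0.8136
D_3 = 1.0081
Terminal value at t=3: TV = D_4/(r−g) = 1.0181/(0.098−0.01) = 11.5699
P₀ = 0.6567/(1+0.098)^1 + 0.8136/(1+0.098)^2 + 1.0081/(1+0.098)^3 + 11.5699/(1+0.098)^3 = 10.7746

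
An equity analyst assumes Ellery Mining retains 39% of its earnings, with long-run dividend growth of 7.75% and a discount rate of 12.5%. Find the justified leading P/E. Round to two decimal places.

Payout ratio b = 1 − 0.39 = 0.61.
Justified leading P/E = b/(r−g) = 0.61/(0.125−0.0775) = 12.8421

12.84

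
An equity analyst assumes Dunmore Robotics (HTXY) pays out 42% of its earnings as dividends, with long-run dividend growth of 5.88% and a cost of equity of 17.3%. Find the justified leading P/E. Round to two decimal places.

3.68

Justified leading P/E = b/(r−g) = 0.42/(0.173−0.0588) = 3.6778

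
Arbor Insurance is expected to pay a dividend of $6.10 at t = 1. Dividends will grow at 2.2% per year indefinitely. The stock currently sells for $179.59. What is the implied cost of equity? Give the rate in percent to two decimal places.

Rearranging the constant-growth DDM: r = D₁/P₀ + g.
r = 6.1000 / 179.59 + 0.022 = 0.03397 + 0.022 = 0.05597

5.60%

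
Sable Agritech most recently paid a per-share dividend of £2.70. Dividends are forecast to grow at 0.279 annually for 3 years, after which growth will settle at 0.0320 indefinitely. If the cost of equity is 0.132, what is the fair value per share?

£50.58

Two-stage DDM. Project D₁…D_3 at 0.279, terminal growth 0.032, discount at r = 0.132.
D_1 = 3.4533
D_2 = 4.4168
D_3 = 5.6490
Terminal value at t=3: TV = D_4/(r−g) = 5.8298/(0.132−0.032) = 58.2982
P₀ = 3.4533/(1+0.132)^1 + 4.4168/(1+0.132)^2 + 5.6490/(1+0.132)^3 + 58.2982/(1+0.132)^3 = 50.5815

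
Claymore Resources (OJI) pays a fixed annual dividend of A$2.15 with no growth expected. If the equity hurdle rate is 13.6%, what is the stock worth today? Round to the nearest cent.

Zero-growth DDM (perpetuity): P₀ = D/r = 2.15 / 0.136 = 15.8088

A$15.81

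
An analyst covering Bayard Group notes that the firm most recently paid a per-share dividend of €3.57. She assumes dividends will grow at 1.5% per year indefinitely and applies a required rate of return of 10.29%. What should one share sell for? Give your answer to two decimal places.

€41.22

Gordon growth model: P₀ = D₁/(r − g). D₁ = 3.57 × (1 + 0.015) = 3.6235.
P₀ = 3.6235 / (0.1029 − 0.015) = 3.6235 / 0.0879 = 41.2235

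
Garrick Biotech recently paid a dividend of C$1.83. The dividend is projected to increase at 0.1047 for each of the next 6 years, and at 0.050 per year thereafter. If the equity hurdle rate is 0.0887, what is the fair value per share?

Two-stage DDM. Project D₁…D_6 at 0.1047, terminal growth 0.05, discount at r = 0.0887.
D_1 = 2.0216
D_2 = 2.2333
D_3 = 2.4671
D_4 = 2.7254
D_5 = 3.0107
D_6 = 3.3260
Terminal value at t=6: TV = D_7/(r−g) = 3.4923/(0.0887−0.05) = 90.2393
P₀ = 2.0216/(1+0.0887)^1 + 2.2333/(1+0.0887)^2 + 2.4671/(1+0.0887)^3 + 2.7254/(1+0.0887)^4 + 3.0107/(1+0.0887)^5 + 3.3260/(1+0.0887)^6 + 90.2393/(1+0.0887)^6 = 65.7522

C$65.75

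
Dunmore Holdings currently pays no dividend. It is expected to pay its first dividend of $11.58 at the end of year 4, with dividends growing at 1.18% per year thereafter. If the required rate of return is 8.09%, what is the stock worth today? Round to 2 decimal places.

$132.70

Deferred-dividend DDM. At t=3 the remaining stream is a growing perpetuity with first payment D_4 = 11.58.
V_3 = D_4/(r−g) = 11.58/(0.0809−0.0118) = 167.5832
P₀ = V_3/(1+r)^3 = 167.5832/(1+0.0809)^3 = 132.7009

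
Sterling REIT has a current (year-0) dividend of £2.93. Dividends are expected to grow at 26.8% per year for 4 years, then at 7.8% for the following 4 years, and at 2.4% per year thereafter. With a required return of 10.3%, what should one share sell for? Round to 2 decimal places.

Three-stage DDM. Project D₁…D_8; terminal Gordon value at t=8 with g = 0.024; discount at r = 0.103.
D_1 = 3.7152
D_2 = 4.7109
D_3 = 5.9735
D_4 = 7.5743
D_5 = 8.1651
D_6 = 8.8020
D_7 = 9.4886
D_8 = 10.2287
TV_8 = 10.4742/(0.103−0.024) = 132.5844
P₀ = Σ Dₜ/(1+r)ᵗ + TV_8/(1+r)^8 = 96.6632

£96.66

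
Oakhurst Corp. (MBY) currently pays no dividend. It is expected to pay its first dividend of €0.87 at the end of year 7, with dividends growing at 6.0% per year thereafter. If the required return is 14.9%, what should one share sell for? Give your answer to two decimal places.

Deferred-dividend DDM. At t=6 the remaining stream is a growing perpetuity with first payment D_7 = 0.87.
V_6 = D_7/(r−g) = 0.87/(0.149−0.06) = 9.7753
P₀ = V_6/(1+r)^6 = 9.7753/(1+0.149)^6 = 4.2482

€4.25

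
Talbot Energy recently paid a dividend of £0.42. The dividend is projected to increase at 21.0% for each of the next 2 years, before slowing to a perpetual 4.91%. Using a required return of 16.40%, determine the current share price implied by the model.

Two-stage DDM. Project D₁…D_2 at 0.21, terminal growth 0.0491, discount at r = 0.164.
D_1 = 0.5082
D_2 = 0.6149
Terminal value at t=2: TV = D_3/(r−g) = 0.6451/(0.164−0.0491) = 5.6146
P₀ = 0.5082/(1+0.164)^1 + 0.6149/(1+0.164)^2 + 5.6146/(1+0.164)^2 = 5.0344

£5.03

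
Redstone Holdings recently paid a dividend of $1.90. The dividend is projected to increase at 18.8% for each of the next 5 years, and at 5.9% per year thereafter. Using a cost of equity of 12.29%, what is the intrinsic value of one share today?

$53.02

Two-stage DDM. Project D₁…D_5 at 0.188, terminal growth 0.059, discount at r = 0.1229.
D_1 = 2.2572
D_2 = 2.6816
D_3 = 3.1857
D_4 = 3.7846
D_5 = 4.4961
Terminal value at t=5: TV = D_6/(r−g) = 4.7614/(0.1229−0.059) = 74.5128
P₀ = 2.2572/(1+0.1229)^1 + 2.6816/(1+0.1229)^2 + 3.1857/(1+0.1229)^3 + 3.7846/(1+0.1229)^4 + 4.4961/(1+0.1229)^5 + 74.5128/(1+0.1229)^5 = 53.0231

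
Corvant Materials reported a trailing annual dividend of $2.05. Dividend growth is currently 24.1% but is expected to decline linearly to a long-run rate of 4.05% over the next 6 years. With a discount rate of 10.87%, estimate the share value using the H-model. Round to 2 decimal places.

$49.36

H-model: P₀ = D₀[(1+g_L) + H(g_S−g_L)]/(r−g_L), with H = 6/2 = 3.
P₀ = 2.05 × [(1+0.0405) + 3×(0.241−0.0405)] / (0.1087−0.0405)
   = 2.05 × 1.6420 / 0.0682 = 49.3563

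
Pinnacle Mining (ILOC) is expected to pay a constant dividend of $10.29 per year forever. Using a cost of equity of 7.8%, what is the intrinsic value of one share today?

$131.92

Zero-growth DDM (perpetuity): P₀ = D/r = 10.29 / 0.078 = 131.9231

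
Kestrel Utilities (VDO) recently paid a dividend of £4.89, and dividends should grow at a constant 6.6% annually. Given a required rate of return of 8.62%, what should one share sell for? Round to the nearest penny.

£258.06

Gordon growth model: P₀ = D₁/(r − g). D₁ = 4.89 × (1 + 0.066) = 5.2127.
P₀ = 5.2127 / (0.0862 − 0.066) = 5.2127 / 0.0202 = 258.0564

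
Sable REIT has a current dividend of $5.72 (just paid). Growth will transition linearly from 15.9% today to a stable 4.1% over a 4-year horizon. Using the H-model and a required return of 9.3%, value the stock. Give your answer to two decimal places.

$140.47

H-model: P₀ = D₀[(1+g_L) + H(g_S−g_L)]/(r−g_L), with H = 4/2 = 2.
P₀ = 5.72 × [(1+0.041) + 2×(0.159−0.041)] / (0.093−0.041)
   = 5.72 × 1.2770 / 0.052 = 140.4700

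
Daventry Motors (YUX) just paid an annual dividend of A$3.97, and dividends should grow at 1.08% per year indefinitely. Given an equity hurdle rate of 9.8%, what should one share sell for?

A$46.02

Gordon growth model: P₀ = D₁/(r − g). D₁ = 3.97 × (1 + 0.0108) = 4.0129.
P₀ = 4.0129 / (0.098 − 0.0108) = 4.0129 / 0.0872 = 46.0192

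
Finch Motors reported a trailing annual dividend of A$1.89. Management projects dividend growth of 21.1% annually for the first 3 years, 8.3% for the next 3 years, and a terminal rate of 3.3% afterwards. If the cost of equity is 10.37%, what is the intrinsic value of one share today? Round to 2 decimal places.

A$48.52

Three-stage DDM. Project D₁…D_6; terminal Gordon value at t=6 with g = 0.033; discount at r = 0.1037.
D_1 = 2.2888
D_2 = 2.7717
D_3 = 3.3566
D_4 = 3.6352
D_5 = 3.9369
D_6 = 4.2636
TV_6 = 4.4043/(0.1037−0.033) = 62.2961
P₀ = Σ Dₜ/(1+r)ᵗ + TV_6/(1+r)^6 = 48.5210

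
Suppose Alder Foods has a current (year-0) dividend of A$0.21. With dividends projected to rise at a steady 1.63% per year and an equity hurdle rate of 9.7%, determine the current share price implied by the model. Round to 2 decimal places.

Gordon growth model: P₀ = D₁/(r − g). D₁ = 0.21 × (1 + 0.0163) = 0.2134.
P₀ = 0.2134 / (0.097 − 0.0163) = 0.2134 / 0.0807 = 2.6446

A$2.64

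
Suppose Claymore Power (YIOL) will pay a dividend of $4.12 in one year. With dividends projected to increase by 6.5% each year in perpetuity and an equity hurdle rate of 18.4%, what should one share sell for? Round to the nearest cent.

Gordon growth model: P₀ = D₁/(r − g), with D₁ = 4.12 given directly.
P₀ = 4.1200 / (0.184 − 0.065) = 4.1200 / 0.119 = 34.6218

$34.62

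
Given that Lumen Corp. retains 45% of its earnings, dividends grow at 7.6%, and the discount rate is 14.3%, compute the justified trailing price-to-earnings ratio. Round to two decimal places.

8.83

Payout ratio b = 1 − 0.45 = 0.55.
Justified trailing P/E = b(1+g)/(r−g) = 0.55×(1+0.076)/(0.143−0.076) = 8.8328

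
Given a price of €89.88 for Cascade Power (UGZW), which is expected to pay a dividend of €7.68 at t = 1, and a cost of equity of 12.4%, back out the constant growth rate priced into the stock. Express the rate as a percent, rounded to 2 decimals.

From P₀ = D₁/(r − g), the implied growth is g = r − D₁/P₀.
g = 0.124 − 7.68/89.88 = 0.124 − 0.08545 = 0.03855

3.86%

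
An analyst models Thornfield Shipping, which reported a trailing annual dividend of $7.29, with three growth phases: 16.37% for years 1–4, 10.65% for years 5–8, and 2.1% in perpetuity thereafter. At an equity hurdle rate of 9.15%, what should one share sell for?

$217.36

Three-stage DDM. Project D₁…D_8; terminal Gordon value at t=8 with g = 0.021; discount at r = 0.0915.
D_1 = 8.4834
D_2 = 9.8721
D_3 = 11.4882
D_4 = 13.3688
D_5 = 14.7926
D_6 = 16.3680
D_7 = 18.1111
D_8 = 20.0400
TV_8 = 20.4608/(0.0915−0.021) = 290.2244
P₀ = Σ Dₜ/(1+r)ᵗ + TV_8/(1+r)^8 = 217.3596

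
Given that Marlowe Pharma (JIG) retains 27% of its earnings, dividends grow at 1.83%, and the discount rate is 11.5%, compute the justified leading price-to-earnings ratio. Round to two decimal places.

7.55

Payout ratio b = 1 − 0.27 = 0.73.
Justified leading P/E = b/(r−g) = 0.73/(0.115−0.0183) = 7.5491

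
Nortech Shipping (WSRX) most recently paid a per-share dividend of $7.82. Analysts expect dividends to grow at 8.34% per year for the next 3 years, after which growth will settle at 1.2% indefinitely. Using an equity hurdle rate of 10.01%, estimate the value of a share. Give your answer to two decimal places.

Two-stage DDM. Project D₁…D_3 at 0.0834, terminal growth 0.012, discount at r = 0.1001.
D_1 = 8.4722
D_2 = 9.1788
D_3 = 9.9443
Terminal value at t=3: TV = D_4/(r−g) = 10.0636/(0.1001−0.012) = 114.2294
P₀ = 8.4722/(1+0.1001)^1 + 9.1788/(1+0.1001)^2 + 9.9443/(1+0.1001)^3 + 114.2294/(1+0.1001)^3 = 108.5537

$108.55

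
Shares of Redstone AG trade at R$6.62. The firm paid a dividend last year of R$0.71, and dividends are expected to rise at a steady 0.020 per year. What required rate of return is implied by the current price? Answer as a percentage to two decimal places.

12.94%

Rearranging the constant-growth DDM: r = D₁/P₀ + g.
D₁ = 0.71 × (1 + 0.02) = 0.7242.
r = 0.7242 / 6.62 + 0.02 = 0.10940 + 0.02 = 0.12940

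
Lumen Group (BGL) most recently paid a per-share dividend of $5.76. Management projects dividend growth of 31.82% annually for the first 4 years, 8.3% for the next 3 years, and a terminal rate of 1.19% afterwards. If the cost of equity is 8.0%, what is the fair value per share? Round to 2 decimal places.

$268.97

Three-stage DDM. Project D₁…D_7; terminal Gordon value at t=7 with g = 0.0119; discount at r = 0.08.
D_1 = 7.5928
D_2 = 10.0089
D_3 = 13.1937
D_4 = 17.3919
D_5 = 18.8355
D_6 = 20.3988
D_7 = 22.0919
TV_7 = 22.3548/(0.08−0.0119) = 328.2642
P₀ = Σ Dₜ/(1+r)ᵗ + TV_7/(1+r)^7 = 268.9718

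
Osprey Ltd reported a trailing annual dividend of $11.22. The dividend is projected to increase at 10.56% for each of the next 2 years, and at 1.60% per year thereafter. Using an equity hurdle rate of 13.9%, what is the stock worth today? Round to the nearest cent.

Two-stage DDM. Project D₁…D_2 at 0.1056, terminal growth 0.016, discount at r = 0.139.
D_1 = 12.4048
D_2 = 13.7148
Terminal value at t=2: TV = D_3/(r−g) = 13.9342/(0.139−0.016) = 113.2863
P₀ = 12.4048/(1+0.139)^1 + 13.7148/(1+0.139)^2 + 113.2863/(1+0.139)^2 = 108.7859

$108.79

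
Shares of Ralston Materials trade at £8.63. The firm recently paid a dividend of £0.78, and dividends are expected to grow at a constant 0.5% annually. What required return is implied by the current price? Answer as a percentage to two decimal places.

Rearranging the constant-growth DDM: r = D₁/P₀ + g.
D₁ = 0.78 × (1 + 0.005) = 0.7839.
r = 0.7839 / 8.63 + 0.005 = 0.09083 + 0.005 = 0.09583

9.58%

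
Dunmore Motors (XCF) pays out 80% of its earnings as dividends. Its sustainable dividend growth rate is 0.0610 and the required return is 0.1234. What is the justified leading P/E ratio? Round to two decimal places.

12.82

Justified leading P/E = b/(r−g) = 0.80/(0.1234−0.061) = 12.8205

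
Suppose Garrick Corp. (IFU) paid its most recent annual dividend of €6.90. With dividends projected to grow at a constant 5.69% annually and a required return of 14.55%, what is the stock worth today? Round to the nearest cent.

€82.31

Gordon growth model: P₀ = D₁/(r − g). D₁ = 6.90 × (1 + 0.0569) = 7.2926.
P₀ = 7.2926 / (0.1455 − 0.0569) = 7.2926 / 0.0886 = 82.3094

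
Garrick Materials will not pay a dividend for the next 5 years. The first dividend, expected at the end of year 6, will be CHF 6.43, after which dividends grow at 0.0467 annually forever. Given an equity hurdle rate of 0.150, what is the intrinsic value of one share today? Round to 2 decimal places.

Deferred-dividend DDM. At t=5 the remaining stream is a growing perpetuity with first payment D_6 = 6.43.
V_5 = D_6/(r−g) = 6.43/(0.15−0.0467) = 62.2459
P₀ = V_5/(1+r)^5 = 62.2459/(1+0.15)^5 = 30.9472

CHF 30.95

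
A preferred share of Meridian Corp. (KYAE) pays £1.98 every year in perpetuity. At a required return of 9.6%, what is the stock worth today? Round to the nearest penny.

Zero-growth DDM (perpetuity): P₀ = D/r = 1.98 / 0.096 = 20.6250

£20.62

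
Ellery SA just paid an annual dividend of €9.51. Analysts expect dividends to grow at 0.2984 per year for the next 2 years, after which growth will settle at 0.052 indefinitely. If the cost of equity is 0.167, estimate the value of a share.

Two-stage DDM. Project D₁…D_2 at 0.2984, terminal growth 0.052, discount at r = 0.167.
D_1 = 12.3478
D_2 = 16.0324
Terminal value at t=2: TV = D_3/(r−g) = 16.8660/(0.167−0.052) = 146.6613
P₀ = 12.3478/(1+0.167)^1 + 16.0324/(1+0.167)^2 + 146.6613/(1+0.167)^2 = 130.0425

€130.04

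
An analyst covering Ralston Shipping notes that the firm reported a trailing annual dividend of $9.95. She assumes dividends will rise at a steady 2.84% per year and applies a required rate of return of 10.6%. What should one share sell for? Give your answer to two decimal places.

$131.86

Gordon growth model: P₀ = D₁/(r − g). D₁ = 9.95 × (1 + 0.0284) = 10.2326.
P₀ = 10.2326 / (0.106 − 0.0284) = 10.2326 / 0.0776 = 131.8631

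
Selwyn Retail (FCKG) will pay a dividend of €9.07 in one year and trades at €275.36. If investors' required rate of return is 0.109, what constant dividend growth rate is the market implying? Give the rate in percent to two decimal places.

From P₀ = D₁/(r − g), the implied growth is g = r − D₁/P₀.
g = 0.109 − 9.07/275.36 = 0.109 − 0.03294 = 0.07606

7.61%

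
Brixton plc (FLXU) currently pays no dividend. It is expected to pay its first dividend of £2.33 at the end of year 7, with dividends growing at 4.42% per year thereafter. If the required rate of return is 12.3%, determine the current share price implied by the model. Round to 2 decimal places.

Deferred-dividend DDM. At t=6 the remaining stream is a growing perpetuity with first payment D_7 = 2.33.
V_6 = D_7/(r−g) = 2.33/(0.123−0.0442) = 29.5685
P₀ = V_6/(1+r)^6 = 29.5685/(1+0.123)^6 = 14.7418

£14.74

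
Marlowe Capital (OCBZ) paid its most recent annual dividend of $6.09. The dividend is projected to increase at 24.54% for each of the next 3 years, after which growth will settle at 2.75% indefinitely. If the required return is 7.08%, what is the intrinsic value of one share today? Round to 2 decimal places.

Two-stage DDM. Project D₁…D_3 at 0.2454, terminal growth 0.0275, discount at r = 0.0708.
D_1 = 7.5845
D_2 = 9.4457
D_3 = 11.7637
Terminal value at t=3: TV = D_4/(r−g) = 12.0872/(0.0708−0.0275) = 279.1501
P₀ = 7.5845/(1+0.0708)^1 + 9.4457/(1+0.0708)^2 + 11.7637/(1+0.0708)^3 + 279.1501/(1+0.0708)^3 = 252.2614

$252.26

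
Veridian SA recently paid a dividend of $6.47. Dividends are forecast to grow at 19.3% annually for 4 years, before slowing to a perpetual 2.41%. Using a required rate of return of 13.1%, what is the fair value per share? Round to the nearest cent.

Two-stage DDM. Project D₁…D_4 at 0.193, terminal growth 0.0241, discount at r = 0.131.
D_1 = 7.7187
D_2 = 9.2084
D_3 = 10.9856
D_4 = 13.1059
Terminal value at t=4: TV = D_5/(r−g) = 13.4217/(0.131−0.0241) = 125.5540
P₀ = 7.7187/(1+0.131)^1 + 9.2084/(1+0.131)^2 + 10.9856/(1+0.131)^3 + 13.1059/(1+0.131)^4 + 125.5540/(1+0.131)^4 = 106.3593

$106.36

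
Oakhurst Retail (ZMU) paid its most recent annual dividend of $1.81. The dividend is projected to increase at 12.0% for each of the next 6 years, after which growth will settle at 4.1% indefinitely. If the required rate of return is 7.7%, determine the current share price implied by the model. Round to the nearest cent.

Two-stage DDM. Project D₁…D_6 at 0.12, terminal growth 0.041, discount at r = 0.077.
D_1 = 2.0272
D_2 = 2.2705
D_3 = 2.5429
D_4 = 2.8481
D_5 = 3.1898
D_6 = 3.5726
Terminal value at t=6: TV = D_7/(r−g) = 3.7191/(0.077−0.041) = 103.3082
P₀ = 2.0272/(1+0.077)^1 + 2.2705/(1+0.077)^2 + 2.5429/(1+0.077)^3 + 2.8481/(1+0.077)^4 + 3.1898/(1+0.077)^5 + 3.5726/(1+0.077)^6 + 103.3082/(1+0.077)^6 = 78.6801

$78.68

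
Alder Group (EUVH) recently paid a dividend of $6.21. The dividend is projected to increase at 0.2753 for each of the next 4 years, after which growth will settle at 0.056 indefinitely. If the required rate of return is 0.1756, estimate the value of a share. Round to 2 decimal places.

$106.51

Two-stage DDM. Project D₁…D_4 at 0.2753, terminal growth 0.056, discount at r = 0.1756.
D_1 = 7.9196
D_2 = 10.0999
D_3 = 12.8804
D_4 = 16.4263
Terminal value at t=4: TV = D_5/(r−g) = 17.3462/(0.1756−0.056) = 145.0353
P₀ = 7.9196/(1+0.1756)^1 + 10.0999/(1+0.1756)^2 + 12.8804/(1+0.1756)^3 + 16.4263/(1+0.1756)^4 + 145.0353/(1+0.1756)^4 = 106.5063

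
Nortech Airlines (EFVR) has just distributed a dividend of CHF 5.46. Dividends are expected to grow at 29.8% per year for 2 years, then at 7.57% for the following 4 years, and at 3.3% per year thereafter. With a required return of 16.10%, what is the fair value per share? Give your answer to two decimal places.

Three-stage DDM. Project D₁…D_6; terminal Gordon value at t=6 with g = 0.033; discount at r = 0.161.
D_1 = 7.0871
D_2 = 9.1990
D_3 = 9.8954
D_4 = 10.6445
D_5 = 11.4503
D_6 = 12.3170
TV_6 = 12.7235/(0.161−0.033) = 99.4024
P₀ = Σ Dₜ/(1+r)ᵗ + TV_6/(1+r)^6 = 76.1568

CHF 76.16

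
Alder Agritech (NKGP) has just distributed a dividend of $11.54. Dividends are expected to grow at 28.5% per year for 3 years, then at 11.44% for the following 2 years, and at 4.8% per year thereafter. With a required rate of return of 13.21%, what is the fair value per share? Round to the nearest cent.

$281.58

Three-stage DDM. Project D₁…D_5; terminal Gordon value at t=5 with g = 0.048; discount at r = 0.1321.
D_1 = 14.8289
D_2 = 19.0551
D_3 = 24.4859
D_4 = 27.2870
D_5 = 30.4087
TV_5 = 31.8683/(0.1321−0.048) = 378.9332
P₀ = Σ Dₜ/(1+r)ᵗ + TV_5/(1+r)^5 = 281.5751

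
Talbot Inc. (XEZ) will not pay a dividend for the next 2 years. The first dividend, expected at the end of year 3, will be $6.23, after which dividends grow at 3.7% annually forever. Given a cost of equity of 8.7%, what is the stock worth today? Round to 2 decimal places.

Deferred-dividend DDM. At t=2 the remaining stream is a growing perpetuity with first payment D_3 = 6.23.
V_2 = D_3/(r−g) = 6.23/(0.087−0.037) = 124.6000
P₀ = V_2/(1+r)^2 = 124.6000/(1+0.087)^2 = 105.4530

$105.45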